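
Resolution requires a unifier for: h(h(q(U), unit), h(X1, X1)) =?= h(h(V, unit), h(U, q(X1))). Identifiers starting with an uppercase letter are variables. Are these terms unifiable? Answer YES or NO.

Decompose h/2: h(q(U), unit) =?= h(V, unit),  h(X1, X1) =?= h(U, q(X1)).
Decompose h/2: q(U) =?= V,  unit =?= unit.
Bind V := q(U); no other remaining equation mentions V.
Delete trivial equation unit =?= unit.
Decompose h/2: X1 =?= U,  X1 =?= q(X1).
Bind X1 := U; substituting into the remaining equation gives: U =?= q(U).
Occurs check fails: U occurs in q(U); the equation U =?= q(U) has no finite solution.

NO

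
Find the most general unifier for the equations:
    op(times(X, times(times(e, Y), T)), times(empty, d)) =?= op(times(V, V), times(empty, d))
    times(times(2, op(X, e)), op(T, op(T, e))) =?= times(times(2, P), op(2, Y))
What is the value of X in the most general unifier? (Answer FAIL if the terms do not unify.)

times(times(e, op(2, e)), 2)

Decompose op/2: times(X, times(times(e, Y), T)) =?= times(V, V),  times(empty, d) =?= times(empty, d).
Decompose times/2: X =?= V,  times(times(e, Y), T) =?= V.
Bind X := V; substituting into the one remaining equation that mentions X gives: times(times(2, op(V, e)), op(T, op(T, e))) =?= times(times(2, P), op(2, Y)).
Bind V := times(times(e, Y), T); substituting into the one remaining equation that mentions V gives: times(times(2, op(times(times(e, Y), T), e)), op(T, op(T, e))) =?= times(times(2, P), op(2, Y)). Substituting into the earlier binding gives X := times(times(e, Y), T).
Delete trivial equation times(empty, d) =?= times(empty, d).
Decompose times/2: times(2, op(times(times(e, Y), T), e)) =?= times(2, P),  op(T, op(T, e)) =?= op(2, Y).
Decompose times/2: 2 =?= 2,  op(times(times(e, Y), T), e) =?= P.
Delete trivial equation 2 =?= 2.
Bind P := op(times(times(e, Y), T), e); no other remaining equation mentions P.
Decompose op/2: T =?= 2,  op(T, e) =?= Y.
Bind T := 2; substituting into the remaining equation gives: op(2, e) =?= Y. Substituting into the earlier bindings gives X := times(times(e, Y), 2), V := times(times(e, Y), 2), P := op(times(times(e, Y), 2), e).
Bind Y := op(2, e). Substituting into the earlier bindings gives X := times(times(e, op(2, e)), 2), V := times(times(e, op(2, e)), 2), P := op(times(times(e, op(2, e)), 2), e).
MGU = { X -> times(times(e, op(2, e)), 2), V -> times(times(e, op(2, e)), 2), P -> op(times(times(e, op(2, e)), 2), e), T -> 2, Y -> op(2, e) }, so X -> times(times(e, op(2, e)), 2).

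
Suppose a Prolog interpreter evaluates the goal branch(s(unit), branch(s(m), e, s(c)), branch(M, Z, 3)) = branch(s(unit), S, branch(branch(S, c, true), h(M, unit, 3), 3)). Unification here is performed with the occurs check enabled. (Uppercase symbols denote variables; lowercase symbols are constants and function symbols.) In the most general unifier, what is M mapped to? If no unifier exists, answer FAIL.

branch(branch(s(m), e, s(c)), c, true)

Decompose branch/3: s(unit) = s(unit),  branch(s(m), e, s(c)) = S,  branch(M, Z, 3) = branch(branch(S, c, true), h(M, unit, 3), 3).
Delete trivial equation s(unit) = s(unit).
Bind S := branch(s(m), e, s(c)); substituting into the remaining equation gives: branch(M, Z, 3) = branch(branch(branch(s(m), e, s(c)), c, true), h(M, unit, 3), 3).
Decompose branch/3: M = branch(branch(s(m), e, s(c)), c, true),  Z = h(M, unit, 3),  3 = 3.
Bind M := branch(branch(s(m), e, s(c)), c, true); substituting into the one remaining equation that mentions M gives: Z = h(branch(branch(s(m), e, s(c)), c, true), unit, 3).
Bind Z := h(branch(branch(s(m), e, s(c)), c, true), unit, 3); no other remaining equation mentions Z.
Delete trivial equation 3 = 3.
MGU = { S -> branch(s(m), e, s(c)), M -> branch(branch(s(m), e, s(c)), c, true), Z -> h(branch(branch(s(m), e, s(c)), c, true), unit, 3) }, so M -> branch(branch(s(m), e, s(c)), c, true).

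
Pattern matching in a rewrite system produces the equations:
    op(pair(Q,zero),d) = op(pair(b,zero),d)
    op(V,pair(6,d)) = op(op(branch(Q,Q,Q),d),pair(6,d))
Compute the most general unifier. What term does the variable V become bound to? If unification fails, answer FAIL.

Decompose op/2: pair(Q,zero) = pair(b,zero),  d = d.
Decompose pair/2: Q = b,  zero = zero.
Bind Q := b; substituting into the one remaining equation that mentions Q gives: op(V,pair(6,d)) = op(op(branch(b,b,b),d),pair(6,d)).
Delete trivial equation zero = zero.
Delete trivial equation d = d.
Decompose op/2: V = op(branch(b,b,b),d),  pair(6,d) = pair(6,d).
Bind V := op(branch(b,b,b),d); no other remaining equation mentions V.
Delete trivial equation pair(6,d) = pair(6,d).
MGU = { Q ↦ b, V ↦ op(branch(b,b,b),d) }, so V ↦ op(branch(b,b,b),d).

op(branch(b,b,b),d)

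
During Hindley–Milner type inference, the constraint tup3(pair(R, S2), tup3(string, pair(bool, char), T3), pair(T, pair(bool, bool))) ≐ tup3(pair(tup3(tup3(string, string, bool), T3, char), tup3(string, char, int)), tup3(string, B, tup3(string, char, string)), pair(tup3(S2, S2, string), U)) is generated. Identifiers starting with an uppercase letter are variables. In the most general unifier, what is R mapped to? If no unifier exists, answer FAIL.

tup3(tup3(string, string, bool), tup3(string, char, string), char)

Decompose tup3/3: pair(R, S2) ≐ pair(tup3(tup3(string, string, bool), T3, char), tup3(string, char, int)),  tup3(string, pair(bool, char), T3) ≐ tup3(string, B, tup3(string, char, string)),  pair(T, pair(bool, bool)) ≐ pair(tup3(S2, S2, string), U).
Decompose pair/2: R ≐ tup3(tup3(string, string, bool), T3, char),  S2 ≐ tup3(string, char, int).
Bind R := tup3(tup3(string, string, bool), T3, char); no other remaining equation mentions R.
Bind S2 := tup3(string, char, int); substituting into the one remaining equation that mentions S2 gives: pair(T, pair(bool, bool)) ≐ pair(tup3(tup3(string, char, int), tup3(string, char, int), string), U).
Decompose tup3/3: string ≐ string,  pair(bool, char) ≐ B,  T3 ≐ tup3(string, char, string).
Delete trivial equation string ≐ string.
Bind B := pair(bool, char); no other remaining equation mentions B.
Bind T3 := tup3(string, char, string); no other remaining equation mentions T3. Substituting into the earlier binding gives R := tup3(tup3(string, string, bool), tup3(string, char, string), char).
Decompose pair/2: T ≐ tup3(tup3(string, char, int), tup3(string, char, int), string),  pair(bool, bool) ≐ U.
Bind T := tup3(tup3(string, char, int), tup3(string, char, int), string); no other remaining equation mentions T.
Bind U := pair(bool, bool).
MGU = { R -> tup3(tup3(string, string, bool), tup3(string, char, string), char), S2 -> tup3(string, char, int), B -> pair(bool, char), T3 -> tup3(string, char, string), T -> tup3(tup3(string, char, int), tup3(string, char, int), string), U -> pair(bool, bool) }, so R -> tup3(tup3(string, string, bool), tup3(string, char, string), char).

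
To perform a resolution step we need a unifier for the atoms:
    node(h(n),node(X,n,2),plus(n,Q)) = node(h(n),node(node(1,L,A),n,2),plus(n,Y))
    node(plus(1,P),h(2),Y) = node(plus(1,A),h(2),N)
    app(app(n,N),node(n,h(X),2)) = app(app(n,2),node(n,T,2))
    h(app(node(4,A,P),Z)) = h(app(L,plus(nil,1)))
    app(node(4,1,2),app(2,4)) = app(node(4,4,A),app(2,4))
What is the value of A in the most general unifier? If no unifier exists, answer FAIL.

FAIL

Decompose node/3: h(n) = h(n),  node(X,n,2) = node(node(1,L,A),n,2),  plus(n,Q) = plus(n,Y).
Delete trivial equation h(n) = h(n).
Decompose node/3: X = node(1,L,A),  n = n,  2 = 2.
Bind X := node(1,L,A); substituting into the one remaining equation that mentions X gives: app(app(n,N),node(n,h(node(1,L,A)),2)) = app(app(n,2),node(n,T,2)).
Delete trivial equation n = n.
Delete trivial equation 2 = 2.
Decompose plus/2: n = n,  Q = Y.
Delete trivial equation n = n.
Bind Q := Y; no other remaining equation mentions Q.
Decompose node/3: plus(1,P) = plus(1,A),  h(2) = h(2),  Y = N.
Decompose plus/2: 1 = 1,  P = A.
Delete trivial equation 1 = 1.
Bind P := A; substituting into the one remaining equation that mentions P gives: h(app(node(4,A,A),Z)) = h(app(L,plus(nil,1))).
Delete trivial equation h(2) = h(2).
Bind Y := N; no other remaining equation mentions Y. Substituting into the earlier binding gives Q := N.
Decompose app/2: app(n,N) = app(n,2),  node(n,h(node(1,L,A)),2) = node(n,T,2).
Decompose app/2: n = n,  N = 2.
Delete trivial equation n = n.
Bind N := 2; no other remaining equation mentions N. Substituting into the earlier bindings gives Q := 2, Y := 2.
Decompose node/3: n = n,  h(node(1,L,A)) = T,  2 = 2.
Delete trivial equation n = n.
Bind T := h(node(1,L,A)); no other remaining equation mentions T.
Delete trivial equation 2 = 2.
Decompose h/1: app(node(4,A,A),Z) = app(L,plus(nil,1)).
Decompose app/2: node(4,A,A) = L,  Z = plus(nil,1).
Bind L := node(4,A,A); no other remaining equation mentions L. Substituting into the earlier bindings gives X := node(1,node(4,A,A),A), T := h(node(1,node(4,A,A),A)).
Bind Z := plus(nil,1); no other remaining equation mentions Z.
Decompose app/2: node(4,1,2) = node(4,4,A),  app(2,4) = app(2,4).
Decompose node/3: 4 = 4,  1 = 4,  2 = A.
Delete trivial equation 4 = 4.
Clash: constants 1 and 4 differ; no unifier exists.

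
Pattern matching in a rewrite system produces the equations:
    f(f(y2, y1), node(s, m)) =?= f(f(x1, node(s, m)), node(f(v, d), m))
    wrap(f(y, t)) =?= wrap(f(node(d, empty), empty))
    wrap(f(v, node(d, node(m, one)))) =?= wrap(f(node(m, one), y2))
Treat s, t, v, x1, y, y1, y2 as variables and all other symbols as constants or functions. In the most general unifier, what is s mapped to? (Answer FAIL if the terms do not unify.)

Decompose f/2: f(y2, y1) =?= f(x1, node(s, m)),  node(s, m) =?= node(f(v, d), m).
Decompose f/2: y2 =?= x1,  y1 =?= node(s, m).
Bind y2 := x1; substituting into the one remaining equation that mentions y2 gives: wrap(f(v, node(d, node(m, one)))) =?= wrap(f(node(m, one), x1)).
Bind y1 := node(s, m); no other remaining equation mentions y1.
Decompose node/2: s =?= f(v, d),  m =?= m.
Bind s := f(v, d); no other remaining equation mentions s. Substituting into the earlier binding gives y1 := node(f(v, d), m).
Delete trivial equation m =?= m.
Decompose wrap/1: f(y, t) =?= f(node(d, empty), empty).
Decompose f/2: y =?= node(d, empty),  t =?= empty.
Bind y := node(d, empty); no other remaining equation mentions y.
Bind t := empty; no other remaining equation mentions t.
Decompose wrap/1: f(v, node(d, node(m, one))) =?= f(node(m, one), x1).
Decompose f/2: v =?= node(m, one),  node(d, node(m, one)) =?= x1.
Bind v := node(m, one); no other remaining equation mentions v. Substituting into the earlier bindings gives y1 := node(f(node(m, one), d), m), s := f(node(m, one), d).
Bind x1 := node(d, node(m, one)). Substituting into the earlier binding gives y2 := node(d, node(m, one)).
MGU = { y2 := node(d, node(m, one)), y1 := node(f(node(m, one), d), m), s := f(node(m, one), d), y := node(d, empty), t := empty, v := node(m, one), x1 := node(d, node(m, one)) }, so s := f(node(m, one), d).

f(node(m, one), d)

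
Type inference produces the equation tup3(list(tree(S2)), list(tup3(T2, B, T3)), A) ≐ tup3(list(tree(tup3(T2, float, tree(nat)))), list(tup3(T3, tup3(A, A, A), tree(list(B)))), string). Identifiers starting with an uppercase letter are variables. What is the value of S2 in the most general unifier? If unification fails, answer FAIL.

Decompose tup3/3: list(tree(S2)) ≐ list(tree(tup3(T2, float, tree(nat)))),  list(tup3(T2, B, T3)) ≐ list(tup3(T3, tup3(A, A, A), tree(list(B)))),  A ≐ string.
Decompose list/1: tree(S2) ≐ tree(tup3(T2, float, tree(nat))).
Decompose tree/1: S2 ≐ tup3(T2, float, tree(nat)).
Bind S2 := tup3(T2, float, tree(nat)); no other remaining equation mentions S2.
Decompose list/1: tup3(T2, B, T3) ≐ tup3(T3, tup3(A, A, A), tree(list(B))).
Decompose tup3/3: T2 ≐ T3,  B ≐ tup3(A, A, A),  T3 ≐ tree(list(B)).
Bind T2 := T3; no other remaining equation mentions T2. Substituting into the earlier binding gives S2 := tup3(T3, float, tree(nat)).
Bind B := tup3(A, A, A); substituting into the one remaining equation that mentions B gives: T3 ≐ tree(list(tup3(A, A, A))).
Bind T3 := tree(list(tup3(A, A, A))); no other remaining equation mentions T3. Substituting into the earlier bindings gives S2 := tup3(tree(list(tup3(A, A, A))), float, tree(nat)), T2 := tree(list(tup3(A, A, A))).
Bind A := string. Substituting into the earlier bindings gives S2 := tup3(tree(list(tup3(string, string, string))), float, tree(nat)), T2 := tree(list(tup3(string, string, string))), B := tup3(string, string, string), T3 := tree(list(tup3(string, string, string))).
MGU = { S2 := tup3(tree(list(tup3(string, string, string))), float, tree(nat)), T2 := tree(list(tup3(string, string, string))), B := tup3(string, string, string), T3 := tree(list(tup3(string, string, string))), A := string }, so S2 := tup3(tree(list(tup3(string, string, string))), float, tree(nat)).

tup3(tree(list(tup3(string, string, string))), float, tree(nat))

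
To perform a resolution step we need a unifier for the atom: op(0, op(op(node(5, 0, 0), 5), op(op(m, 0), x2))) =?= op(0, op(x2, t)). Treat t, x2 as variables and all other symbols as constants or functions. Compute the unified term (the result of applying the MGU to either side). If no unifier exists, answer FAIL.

op(0, op(op(node(5, 0, 0), 5), op(op(m, 0), op(node(5, 0, 0), 5))))

Decompose op/2: 0 =?= 0,  op(op(node(5, 0, 0), 5), op(op(m, 0), x2)) =?= op(x2, t).
Delete trivial equation 0 =?= 0.
Decompose op/2: op(node(5, 0, 0), 5) =?= x2,  op(op(m, 0), x2) =?= t.
Bind x2 := op(node(5, 0, 0), 5); substituting into the remaining equation gives: op(op(m, 0), op(node(5, 0, 0), 5)) =?= t.
Bind t := op(op(m, 0), op(node(5, 0, 0), 5)).
Applying the MGU to either side gives op(0, op(op(node(5, 0, 0), 5), op(op(m, 0), op(node(5, 0, 0), 5)))).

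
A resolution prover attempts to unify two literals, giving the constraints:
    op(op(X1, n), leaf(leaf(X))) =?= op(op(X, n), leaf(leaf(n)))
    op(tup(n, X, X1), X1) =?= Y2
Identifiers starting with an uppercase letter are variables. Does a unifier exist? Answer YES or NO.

Decompose op/2: op(X1, n) =?= op(X, n),  leaf(leaf(X)) =?= leaf(leaf(n)).
Decompose op/2: X1 =?= X,  n =?= n.
Bind X1 := X; substituting into the one remaining equation that mentions X1 gives: op(tup(n, X, X), X) =?= Y2.
Delete trivial equation n =?= n.
Decompose leaf/1: leaf(X) =?= leaf(n).
Decompose leaf/1: X =?= n.
Bind X := n; substituting into the remaining equation gives: op(tup(n, n, n), n) =?= Y2. Substituting into the earlier binding gives X1 := n.
Bind Y2 := op(tup(n, n, n), n).
No equations remain and no clash or occurs-check failure arose, so a unifier exists.

YES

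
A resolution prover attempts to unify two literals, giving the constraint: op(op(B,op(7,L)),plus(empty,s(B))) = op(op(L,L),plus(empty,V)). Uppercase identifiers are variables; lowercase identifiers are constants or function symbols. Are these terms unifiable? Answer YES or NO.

Decompose op/2: op(B,op(7,L)) = op(L,L),  plus(empty,s(B)) = plus(empty,V).
Decompose op/2: B = L,  op(7,L) = L.
Bind B := L; substituting into the one remaining equation that mentions B gives: plus(empty,s(L)) = plus(empty,V).
Occurs check fails: L occurs in op(7,L); the equation L = op(7,L) has no finite solution.

NO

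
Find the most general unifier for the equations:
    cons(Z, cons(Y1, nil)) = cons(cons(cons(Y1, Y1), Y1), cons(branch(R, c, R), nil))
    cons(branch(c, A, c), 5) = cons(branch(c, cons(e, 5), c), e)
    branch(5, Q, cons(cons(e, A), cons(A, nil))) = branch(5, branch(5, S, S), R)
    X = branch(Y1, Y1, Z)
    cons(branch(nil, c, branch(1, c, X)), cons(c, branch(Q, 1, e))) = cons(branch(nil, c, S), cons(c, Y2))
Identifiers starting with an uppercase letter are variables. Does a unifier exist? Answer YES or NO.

Decompose cons/2: Z = cons(cons(Y1, Y1), Y1),  cons(Y1, nil) = cons(branch(R, c, R), nil).
Bind Z := cons(cons(Y1, Y1), Y1); substituting into the one remaining equation that mentions Z gives: X = branch(Y1, Y1, cons(cons(Y1, Y1), Y1)).
Decompose cons/2: Y1 = branch(R, c, R),  nil = nil.
Bind Y1 := branch(R, c, R); substituting into the one remaining equation that mentions Y1 gives: X = branch(branch(R, c, R), branch(R, c, R), cons(cons(branch(R, c, R), branch(R, c, R)), branch(R, c, R))). Substituting into the earlier binding gives Z := cons(cons(branch(R, c, R), branch(R, c, R)), branch(R, c, R)).
Delete trivial equation nil = nil.
Decompose cons/2: branch(c, A, c) = branch(c, cons(e, 5), c),  5 = e.
Decompose branch/3: c = c,  A = cons(e, 5),  c = c.
Delete trivial equation c = c.
Bind A := cons(e, 5); substituting into the one remaining equation that mentions A gives: branch(5, Q, cons(cons(e, cons(e, 5)), cons(cons(e, 5), nil))) = branch(5, branch(5, S, S), R).
Delete trivial equation c = c.
Clash: constants 5 and e differ; no unifier exists.

NO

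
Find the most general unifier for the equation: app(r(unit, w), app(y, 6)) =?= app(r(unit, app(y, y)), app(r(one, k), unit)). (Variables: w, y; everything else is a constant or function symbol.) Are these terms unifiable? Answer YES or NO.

NO

Decompose app/2: r(unit, w) =?= r(unit, app(y, y)),  app(y, 6) =?= app(r(one, k), unit).
Decompose r/2: unit =?= unit,  w =?= app(y, y).
Delete trivial equation unit =?= unit.
Bind w := app(y, y); no other remaining equation mentions w.
Decompose app/2: y =?= r(one, k),  6 =?= unit.
Bind y := r(one, k); no other remaining equation mentions y. Substituting into the earlier binding gives w := app(r(one, k), r(one, k)).
Clash: constants 6 and unit differ; no unifier exists.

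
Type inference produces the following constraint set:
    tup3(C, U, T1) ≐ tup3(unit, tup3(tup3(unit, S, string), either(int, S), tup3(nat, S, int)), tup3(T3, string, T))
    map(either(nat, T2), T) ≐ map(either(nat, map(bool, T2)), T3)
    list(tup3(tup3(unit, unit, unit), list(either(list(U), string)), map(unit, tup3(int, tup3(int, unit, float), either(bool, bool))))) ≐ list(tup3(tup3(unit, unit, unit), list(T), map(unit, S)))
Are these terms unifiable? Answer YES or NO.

NO

Decompose tup3/3: C ≐ unit,  U ≐ tup3(tup3(unit, S, string), either(int, S), tup3(nat, S, int)),  T1 ≐ tup3(T3, string, T).
Bind C := unit; no other remaining equation mentions C.
Bind U := tup3(tup3(unit, S, string), either(int, S), tup3(nat, S, int)); substituting into the one remaining equation that mentions U gives: list(tup3(tup3(unit, unit, unit), list(either(list(tup3(tup3(unit, S, string), either(int, S), tup3(nat, S, int))), string)), map(unit, tup3(int, tup3(int, unit, float), either(bool, bool))))) ≐ list(tup3(tup3(unit, unit, unit), list(T), map(unit, S))).
Bind T1 := tup3(T3, string, T); no other remaining equation mentions T1.
Decompose map/2: either(nat, T2) ≐ either(nat, map(bool, T2)),  T ≐ T3.
Decompose either/2: nat ≐ nat,  T2 ≐ map(bool, T2).
Delete trivial equation nat ≐ nat.
Occurs check fails: T2 occurs in map(bool, T2); the equation T2 ≐ map(bool, T2) has no finite solution.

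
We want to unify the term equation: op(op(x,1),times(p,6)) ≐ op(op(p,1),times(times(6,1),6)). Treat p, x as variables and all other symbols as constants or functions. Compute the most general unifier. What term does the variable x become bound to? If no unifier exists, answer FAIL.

times(6,1)

Decompose op/2: op(x,1) ≐ op(p,1),  times(p,6) ≐ times(times(6,1),6).
Decompose op/2: x ≐ p,  1 ≐ 1.
Bind x := p; no other remaining equation mentions x.
Delete trivial equation 1 ≐ 1.
Decompose times/2: p ≐ times(6,1),  6 ≐ 6.
Bind p := times(6,1); no other remaining equation mentions p. Substituting into the earlier binding gives x := times(6,1).
Delete trivial equation 6 ≐ 6.
MGU = { x := times(6,1), p := times(6,1) }, so x := times(6,1).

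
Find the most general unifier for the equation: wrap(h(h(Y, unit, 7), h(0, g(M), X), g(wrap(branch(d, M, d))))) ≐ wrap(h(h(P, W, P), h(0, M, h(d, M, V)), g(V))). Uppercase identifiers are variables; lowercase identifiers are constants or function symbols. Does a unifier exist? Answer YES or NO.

Decompose wrap/1: h(h(Y, unit, 7), h(0, g(M), X), g(wrap(branch(d, M, d)))) ≐ h(h(P, W, P), h(0, M, h(d, M, V)), g(V)).
Decompose h/3: h(Y, unit, 7) ≐ h(P, W, P),  h(0, g(M), X) ≐ h(0, M, h(d, M, V)),  g(wrap(branch(d, M, d))) ≐ g(V).
Decompose h/3: Y ≐ P,  unit ≐ W,  7 ≐ P.
Bind Y := P; no other remaining equation mentions Y.
Bind W := unit; no other remaining equation mentions W.
Bind P := 7; no other remaining equation mentions P. Substituting into the earlier binding gives Y := 7.
Decompose h/3: 0 ≐ 0,  g(M) ≐ M,  X ≐ h(d, M, V).
Delete trivial equation 0 ≐ 0.
Occurs check fails: M occurs in g(M); the equation M ≐ g(M) has no finite solution.

NO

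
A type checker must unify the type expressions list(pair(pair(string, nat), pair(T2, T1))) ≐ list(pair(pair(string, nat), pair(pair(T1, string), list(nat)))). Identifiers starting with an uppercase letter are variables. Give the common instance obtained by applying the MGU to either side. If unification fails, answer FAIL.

Decompose list/1: pair(pair(string, nat), pair(T2, T1)) ≐ pair(pair(string, nat), pair(pair(T1, string), list(nat))).
Decompose pair/2: pair(string, nat) ≐ pair(string, nat),  pair(T2, T1) ≐ pair(pair(T1, string), list(nat)).
Delete trivial equation pair(string, nat) ≐ pair(string, nat).
Decompose pair/2: T2 ≐ pair(T1, string),  T1 ≐ list(nat).
Bind T2 := pair(T1, string); no other remaining equation mentions T2.
Bind T1 := list(nat). Substituting into the earlier binding gives T2 := pair(list(nat), string).
Applying the MGU to either side gives list(pair(pair(string, nat), pair(pair(list(nat), string), list(nat)))).

list(pair(pair(string, nat), pair(pair(list(nat), string), list(nat))))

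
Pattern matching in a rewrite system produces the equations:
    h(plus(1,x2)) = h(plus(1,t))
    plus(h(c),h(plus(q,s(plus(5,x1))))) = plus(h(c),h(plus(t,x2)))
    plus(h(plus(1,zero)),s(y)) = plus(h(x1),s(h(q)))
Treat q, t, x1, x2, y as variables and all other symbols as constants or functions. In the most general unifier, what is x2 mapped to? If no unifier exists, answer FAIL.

s(plus(5,plus(1,zero)))

Decompose h/1: plus(1,x2) = plus(1,t).
Decompose plus/2: 1 = 1,  x2 = t.
Delete trivial equation 1 = 1.
Bind x2 := t; substituting into the one remaining equation that mentions x2 gives: plus(h(c),h(plus(q,s(plus(5,x1))))) = plus(h(c),h(plus(t,t))).
Decompose plus/2: h(c) = h(c),  h(plus(q,s(plus(5,x1)))) = h(plus(t,t)).
Delete trivial equation h(c) = h(c).
Decompose h/1: plus(q,s(plus(5,x1))) = plus(t,t).
Decompose plus/2: q = t,  s(plus(5,x1)) = t.
Bind q := t; substituting into the one remaining equation that mentions q gives: plus(h(plus(1,zero)),s(y)) = plus(h(x1),s(h(t))).
Bind t := s(plus(5,x1)); substituting into the remaining equation gives: plus(h(plus(1,zero)),s(y)) = plus(h(x1),s(h(s(plus(5,x1))))). Substituting into the earlier bindings gives x2 := s(plus(5,x1)), q := s(plus(5,x1)).
Decompose plus/2: h(plus(1,zero)) = h(x1),  s(y) = s(h(s(plus(5,x1)))).
Decompose h/1: plus(1,zero) = x1.
Bind x1 := plus(1,zero); substituting into the remaining equation gives: s(y) = s(h(s(plus(5,plus(1,zero))))). Substituting into the earlier bindings gives x2 := s(plus(5,plus(1,zero))), q := s(plus(5,plus(1,zero))), t := s(plus(5,plus(1,zero))).
Decompose s/1: y = h(s(plus(5,plus(1,zero)))).
Bind y := h(s(plus(5,plus(1,zero)))).
MGU = { x2 ↦ s(plus(5,plus(1,zero))), q ↦ s(plus(5,plus(1,zero))), t ↦ s(plus(5,plus(1,zero))), x1 ↦ plus(1,zero), y ↦ h(s(plus(5,plus(1,zero)))) }, so x2 ↦ s(plus(5,plus(1,zero))).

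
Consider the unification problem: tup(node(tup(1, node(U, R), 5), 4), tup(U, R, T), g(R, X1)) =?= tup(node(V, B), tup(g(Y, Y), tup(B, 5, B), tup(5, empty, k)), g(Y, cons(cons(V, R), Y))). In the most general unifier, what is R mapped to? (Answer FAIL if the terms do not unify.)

Decompose tup/3: node(tup(1, node(U, R), 5), 4) =?= node(V, B),  tup(U, R, T) =?= tup(g(Y, Y), tup(B, 5, B), tup(5, empty, k)),  g(R, X1) =?= g(Y, cons(cons(V, R), Y)).
Decompose node/2: tup(1, node(U, R), 5) =?= V,  4 =?= B.
Bind V := tup(1, node(U, R), 5); substituting into the one remaining equation that mentions V gives: g(R, X1) =?= g(Y, cons(cons(tup(1, node(U, R), 5), R), Y)).
Bind B := 4; substituting into the one remaining equation that mentions B gives: tup(U, R, T) =?= tup(g(Y, Y), tup(4, 5, 4), tup(5, empty, k)).
Decompose tup/3: U =?= g(Y, Y),  R =?= tup(4, 5, 4),  T =?= tup(5, empty, k).
Bind U := g(Y, Y); substituting into the one remaining equation that mentions U gives: g(R, X1) =?= g(Y, cons(cons(tup(1, node(g(Y, Y), R), 5), R), Y)). Substituting into the earlier binding gives V := tup(1, node(g(Y, Y), R), 5).
Bind R := tup(4, 5, 4); substituting into the one remaining equation that mentions R gives: g(tup(4, 5, 4), X1) =?= g(Y, cons(cons(tup(1, node(g(Y, Y), tup(4, 5, 4)), 5), tup(4, 5, 4)), Y)). Substituting into the earlier binding gives V := tup(1, node(g(Y, Y), tup(4, 5, 4)), 5).
Bind T := tup(5, empty, k); no other remaining equation mentions T.
Decompose g/2: tup(4, 5, 4) =?= Y,  X1 =?= cons(cons(tup(1, node(g(Y, Y), tup(4, 5, 4)), 5), tup(4, 5, 4)), Y).
Bind Y := tup(4, 5, 4); substituting into the remaining equation gives: X1 =?= cons(cons(tup(1, node(g(tup(4, 5, 4), tup(4, 5, 4)), tup(4, 5, 4)), 5), tup(4, 5, 4)), tup(4, 5, 4)). Substituting into the earlier bindings gives V := tup(1, node(g(tup(4, 5, 4), tup(4, 5, 4)), tup(4, 5, 4)), 5), U := g(tup(4, 5, 4), tup(4, 5, 4)).
Bind X1 := cons(cons(tup(1, node(g(tup(4, 5, 4), tup(4, 5, 4)), tup(4, 5, 4)), 5), tup(4, 5, 4)), tup(4, 5, 4)).
MGU = { V := tup(1, node(g(tup(4, 5, 4), tup(4, 5, 4)), tup(4, 5, 4)), 5), B := 4, U := g(tup(4, 5, 4), tup(4, 5, 4)), R := tup(4, 5, 4), T := tup(5, empty, k), Y := tup(4, 5, 4), X1 := cons(cons(tup(1, node(g(tup(4, 5, 4), tup(4, 5, 4)), tup(4, 5, 4)), 5), tup(4, 5, 4)), tup(4, 5, 4)) }, so R := tup(4, 5, 4).

tup(4, 5, 4)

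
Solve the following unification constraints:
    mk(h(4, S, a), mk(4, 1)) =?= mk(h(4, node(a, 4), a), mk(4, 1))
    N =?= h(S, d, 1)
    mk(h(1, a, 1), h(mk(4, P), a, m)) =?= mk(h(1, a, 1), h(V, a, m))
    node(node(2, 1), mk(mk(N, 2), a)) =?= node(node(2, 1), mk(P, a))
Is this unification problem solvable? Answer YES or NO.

YES

Decompose mk/2: h(4, S, a) =?= h(4, node(a, 4), a),  mk(4, 1) =?= mk(4, 1).
Decompose h/3: 4 =?= 4,  S =?= node(a, 4),  a =?= a.
Delete trivial equation 4 =?= 4.
Bind S := node(a, 4); substituting into the one remaining equation that mentions S gives: N =?= h(node(a, 4), d, 1).
Delete trivial equation a =?= a.
Delete trivial equation mk(4, 1) =?= mk(4, 1).
Bind N := h(node(a, 4), d, 1); substituting into the one remaining equation that mentions N gives: node(node(2, 1), mk(mk(h(node(a, 4), d, 1), 2), a)) =?= node(node(2, 1), mk(P, a)).
Decompose mk/2: h(1, a, 1) =?= h(1, a, 1),  h(mk(4, P), a, m) =?= h(V, a, m).
Delete trivial equation h(1, a, 1) =?= h(1, a, 1).
Decompose h/3: mk(4, P) =?= V,  a =?= a,  m =?= m.
Bind V := mk(4, P); no other remaining equation mentions V.
Delete trivial equation a =?= a.
Delete trivial equation m =?= m.
Decompose node/2: node(2, 1) =?= node(2, 1),  mk(mk(h(node(a, 4), d, 1), 2), a) =?= mk(P, a).
Delete trivial equation node(2, 1) =?= node(2, 1).
Decompose mk/2: mk(h(node(a, 4), d, 1), 2) =?= P,  a =?= a.
Bind P := mk(h(node(a, 4), d, 1), 2); no other remaining equation mentions P. Substituting into the earlier binding gives V := mk(4, mk(h(node(a, 4), d, 1), 2)).
Delete trivial equation a =?= a.
No equations remain and no clash or occurs-check failure arose, so a unifier exists.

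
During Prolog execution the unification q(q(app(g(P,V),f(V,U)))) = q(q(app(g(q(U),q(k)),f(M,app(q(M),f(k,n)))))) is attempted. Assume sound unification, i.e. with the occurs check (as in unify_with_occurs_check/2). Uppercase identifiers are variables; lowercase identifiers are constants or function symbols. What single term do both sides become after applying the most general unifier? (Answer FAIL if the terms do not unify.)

Decompose q/1: q(app(g(P,V),f(V,U))) = q(app(g(q(U),q(k)),f(M,app(q(M),f(k,n))))).
Decompose q/1: app(g(P,V),f(V,U)) = app(g(q(U),q(k)),f(M,app(q(M),f(k,n)))).
Decompose app/2: g(P,V) = g(q(U),q(k)),  f(V,U) = f(M,app(q(M),f(k,n))).
Decompose g/2: P = q(U),  V = q(k).
Bind P := q(U); no other remaining equation mentions P.
Bind V := q(k); substituting into the remaining equation gives: f(q(k),U) = f(M,app(q(M),f(k,n))).
Decompose f/2: q(k) = M,  U = app(q(M),f(k,n)).
Bind M := q(k); substituting into the remaining equation gives: U = app(q(q(k)),f(k,n)).
Bind U := app(q(q(k)),f(k,n)). Substituting into the earlier binding gives P := q(app(q(q(k)),f(k,n))).
Applying the MGU to either side gives q(q(app(g(q(app(q(q(k)),f(k,n))),q(k)),f(q(k),app(q(q(k)),f(k,n)))))).

q(q(app(g(q(app(q(q(k)),f(k,n))),q(k)),f(q(k),app(q(q(k)),f(k,n))))))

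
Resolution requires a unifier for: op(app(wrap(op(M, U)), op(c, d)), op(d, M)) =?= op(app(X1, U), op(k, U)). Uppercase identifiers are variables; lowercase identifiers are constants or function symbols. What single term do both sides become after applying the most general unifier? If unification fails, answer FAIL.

FAIL

Decompose op/2: app(wrap(op(M, U)), op(c, d)) =?= app(X1, U),  op(d, M) =?= op(k, U).
Decompose app/2: wrap(op(M, U)) =?= X1,  op(c, d) =?= U.
Bind X1 := wrap(op(M, U)); no other remaining equation mentions X1.
Bind U := op(c, d); substituting into the remaining equation gives: op(d, M) =?= op(k, op(c, d)). Substituting into the earlier binding gives X1 := wrap(op(M, op(c, d))).
Decompose op/2: d =?= k,  M =?= op(c, d).
Clash: constants d and k differ; no unifier exists.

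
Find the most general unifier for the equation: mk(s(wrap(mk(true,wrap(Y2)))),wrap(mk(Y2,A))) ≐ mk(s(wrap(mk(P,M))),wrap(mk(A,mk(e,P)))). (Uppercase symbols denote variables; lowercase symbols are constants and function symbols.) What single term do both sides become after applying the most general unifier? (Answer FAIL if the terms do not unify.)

Decompose mk/2: s(wrap(mk(true,wrap(Y2)))) ≐ s(wrap(mk(P,M))),  wrap(mk(Y2,A)) ≐ wrap(mk(A,mk(e,P))).
Decompose s/1: wrap(mk(true,wrap(Y2))) ≐ wrap(mk(P,M)).
Decompose wrap/1: mk(true,wrap(Y2)) ≐ mk(P,M).
Decompose mk/2: true ≐ P,  wrap(Y2) ≐ M.
Bind P := true; substituting into the one remaining equation that mentions P gives: wrap(mk(Y2,A)) ≐ wrap(mk(A,mk(e,true))).
Bind M := wrap(Y2); no other remaining equation mentions M.
Decompose wrap/1: mk(Y2,A) ≐ mk(A,mk(e,true)).
Decompose mk/2: Y2 ≐ A,  A ≐ mk(e,true).
Bind Y2 := A; no other remaining equation mentions Y2. Substituting into the earlier binding gives M := wrap(A).
Bind A := mk(e,true). Substituting into the earlier bindings gives M := wrap(mk(e,true)), Y2 := mk(e,true).
Applying the MGU to either side gives mk(s(wrap(mk(true,wrap(mk(e,true))))),wrap(mk(mk(e,true),mk(e,true)))).

mk(s(wrap(mk(true,wrap(mk(e,true))))),wrap(mk(mk(e,true),mk(e,true))))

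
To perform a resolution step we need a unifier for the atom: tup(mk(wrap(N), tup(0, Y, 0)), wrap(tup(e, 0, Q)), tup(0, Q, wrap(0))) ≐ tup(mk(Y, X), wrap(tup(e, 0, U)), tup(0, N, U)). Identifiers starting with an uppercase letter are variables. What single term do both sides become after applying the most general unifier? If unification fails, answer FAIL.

Decompose tup/3: mk(wrap(N), tup(0, Y, 0)) ≐ mk(Y, X),  wrap(tup(e, 0, Q)) ≐ wrap(tup(e, 0, U)),  tup(0, Q, wrap(0)) ≐ tup(0, N, U).
Decompose mk/2: wrap(N) ≐ Y,  tup(0, Y, 0) ≐ X.
Bind Y := wrap(N); substituting into the one remaining equation that mentions Y gives: tup(0, wrap(N), 0) ≐ X.
Bind X := tup(0, wrap(N), 0); no other remaining equation mentions X.
Decompose wrap/1: tup(e, 0, Q) ≐ tup(e, 0, U).
Decompose tup/3: e ≐ e,  0 ≐ 0,  Q ≐ U.
Delete trivial equation e ≐ e.
Delete trivial equation 0 ≐ 0.
Bind Q := U; substituting into the remaining equation gives: tup(0, U, wrap(0)) ≐ tup(0, N, U).
Decompose tup/3: 0 ≐ 0,  U ≐ N,  wrap(0) ≐ U.
Delete trivial equation 0 ≐ 0.
Bind U := N; substituting into the remaining equation gives: wrap(0) ≐ N. Substituting into the earlier binding gives Q := N.
Bind N := wrap(0). Substituting into the earlier bindings gives Y := wrap(wrap(0)), X := tup(0, wrap(wrap(0)), 0), Q := wrap(0), U := wrap(0).
Applying the MGU to either side gives tup(mk(wrap(wrap(0)), tup(0, wrap(wrap(0)), 0)), wrap(tup(e, 0, wrap(0))), tup(0, wrap(0), wrap(0))).

tup(mk(wrap(wrap(0)), tup(0, wrap(wrap(0)), 0)), wrap(tup(e, 0, wrap(0))), tup(0, wrap(0), wrap(0)))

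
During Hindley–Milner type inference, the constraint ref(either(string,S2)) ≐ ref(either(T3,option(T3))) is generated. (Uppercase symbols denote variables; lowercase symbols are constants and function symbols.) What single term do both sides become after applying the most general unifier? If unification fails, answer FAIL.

Decompose ref/1: either(string,S2) ≐ either(T3,option(T3)).
Decompose either/2: string ≐ T3,  S2 ≐ option(T3).
Bind T3 := string; substituting into the remaining equation gives: S2 ≐ option(string).
Bind S2 := option(string).
Applying the MGU to either side gives ref(either(string,option(string))).

ref(either(string,option(string)))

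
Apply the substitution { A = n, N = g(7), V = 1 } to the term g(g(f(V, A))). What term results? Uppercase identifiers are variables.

g(g(f(1, n)))

Replace each occurrence of A with n.
Replace each occurrence of V with 1.
Result: g(g(f(1, n))).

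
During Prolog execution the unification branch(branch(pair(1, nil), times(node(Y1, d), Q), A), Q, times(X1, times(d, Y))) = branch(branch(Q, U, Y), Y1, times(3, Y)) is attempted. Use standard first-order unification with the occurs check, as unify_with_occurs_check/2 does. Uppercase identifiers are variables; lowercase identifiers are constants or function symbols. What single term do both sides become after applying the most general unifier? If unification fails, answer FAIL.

Decompose branch/3: branch(pair(1, nil), times(node(Y1, d), Q), A) = branch(Q, U, Y),  Q = Y1,  times(X1, times(d, Y)) = times(3, Y).
Decompose branch/3: pair(1, nil) = Q,  times(node(Y1, d), Q) = U,  A = Y.
Bind Q := pair(1, nil); substituting into the 2 remaining equations that mention Q gives: times(node(Y1, d), pair(1, nil)) = U,  pair(1, nil) = Y1.
Bind U := times(node(Y1, d), pair(1, nil)); no other remaining equation mentions U.
Bind A := Y; no other remaining equation mentions A.
Bind Y1 := pair(1, nil); no other remaining equation mentions Y1. Substituting into the earlier binding gives U := times(node(pair(1, nil), d), pair(1, nil)).
Decompose times/2: X1 = 3,  times(d, Y) = Y.
Bind X1 := 3; no other remaining equation mentions X1.
Occurs check fails: Y occurs in times(d, Y); the equation Y = times(d, Y) has no finite solution.

FAIL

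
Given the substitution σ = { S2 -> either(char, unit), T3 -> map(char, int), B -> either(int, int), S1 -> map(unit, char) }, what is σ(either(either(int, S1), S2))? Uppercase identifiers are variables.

Replace each occurrence of S2 with either(char, unit).
Replace each occurrence of S1 with map(unit, char).
Result: either(either(int, map(unit, char)), either(char, unit)).

either(either(int, map(unit, char)), either(char, unit))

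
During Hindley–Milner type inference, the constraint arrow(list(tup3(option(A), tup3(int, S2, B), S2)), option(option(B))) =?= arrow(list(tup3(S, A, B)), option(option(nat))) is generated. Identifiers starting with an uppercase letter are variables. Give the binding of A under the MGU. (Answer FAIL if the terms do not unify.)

Decompose arrow/2: list(tup3(option(A), tup3(int, S2, B), S2)) =?= list(tup3(S, A, B)),  option(option(B)) =?= option(option(nat)).
Decompose list/1: tup3(option(A), tup3(int, S2, B), S2) =?= tup3(S, A, B).
Decompose tup3/3: option(A) =?= S,  tup3(int, S2, B) =?= A,  S2 =?= B.
Bind S := option(A); no other remaining equation mentions S.
Bind A := tup3(int, S2, B); no other remaining equation mentions A. Substituting into the earlier binding gives S := option(tup3(int, S2, B)).
Bind S2 := B; no other remaining equation mentions S2. Substituting into the earlier bindings gives S := option(tup3(int, B, B)), A := tup3(int, B, B).
Decompose option/1: option(B) =?= option(nat).
Decompose option/1: B =?= nat.
Bind B := nat. Substituting into the earlier bindings gives S := option(tup3(int, nat, nat)), A := tup3(int, nat, nat), S2 := nat.
MGU = { S -> option(tup3(int, nat, nat)), A -> tup3(int, nat, nat), S2 -> nat, B -> nat }, so A -> tup3(int, nat, nat).

tup3(int, nat, nat)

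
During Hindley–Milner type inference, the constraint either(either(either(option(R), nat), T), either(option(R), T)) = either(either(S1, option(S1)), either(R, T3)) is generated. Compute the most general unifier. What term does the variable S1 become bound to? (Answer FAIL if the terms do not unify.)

Decompose either/2: either(either(option(R), nat), T) = either(S1, option(S1)),  either(option(R), T) = either(R, T3).
Decompose either/2: either(option(R), nat) = S1,  T = option(S1).
Bind S1 := either(option(R), nat); substituting into the one remaining equation that mentions S1 gives: T = option(either(option(R), nat)).
Bind T := option(either(option(R), nat)); substituting into the remaining equation gives: either(option(R), option(either(option(R), nat))) = either(R, T3).
Decompose either/2: option(R) = R,  option(either(option(R), nat)) = T3.
Occurs check fails: R occurs in option(R); the equation R = option(R) has no finite solution.

FAIL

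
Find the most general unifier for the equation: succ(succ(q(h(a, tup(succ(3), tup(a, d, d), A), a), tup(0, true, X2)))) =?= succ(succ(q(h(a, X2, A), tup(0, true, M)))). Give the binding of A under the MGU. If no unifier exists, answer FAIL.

Decompose succ/1: succ(q(h(a, tup(succ(3), tup(a, d, d), A), a), tup(0, true, X2))) =?= succ(q(h(a, X2, A), tup(0, true, M))).
Decompose succ/1: q(h(a, tup(succ(3), tup(a, d, d), A), a), tup(0, true, X2)) =?= q(h(a, X2, A), tup(0, true, M)).
Decompose q/2: h(a, tup(succ(3), tup(a, d, d), A), a) =?= h(a, X2, A),  tup(0, true, X2) =?= tup(0, true, M).
Decompose h/3: a =?= a,  tup(succ(3), tup(a, d, d), A) =?= X2,  a =?= A.
Delete trivial equation a =?= a.
Bind X2 := tup(succ(3), tup(a, d, d), A); substituting into the one remaining equation that mentions X2 gives: tup(0, true, tup(succ(3), tup(a, d, d), A)) =?= tup(0, true, M).
Bind A := a; substituting into the remaining equation gives: tup(0, true, tup(succ(3), tup(a, d, d), a)) =?= tup(0, true, M). Substituting into the earlier binding gives X2 := tup(succ(3), tup(a, d, d), a).
Decompose tup/3: 0 =?= 0,  true =?= true,  tup(succ(3), tup(a, d, d), a) =?= M.
Delete trivial equation 0 =?= 0.
Delete trivial equation true =?= true.
Bind M := tup(succ(3), tup(a, d, d), a).
MGU = { X2 ↦ tup(succ(3), tup(a, d, d), a), A ↦ a, M ↦ tup(succ(3), tup(a, d, d), a) }, so A ↦ a.

a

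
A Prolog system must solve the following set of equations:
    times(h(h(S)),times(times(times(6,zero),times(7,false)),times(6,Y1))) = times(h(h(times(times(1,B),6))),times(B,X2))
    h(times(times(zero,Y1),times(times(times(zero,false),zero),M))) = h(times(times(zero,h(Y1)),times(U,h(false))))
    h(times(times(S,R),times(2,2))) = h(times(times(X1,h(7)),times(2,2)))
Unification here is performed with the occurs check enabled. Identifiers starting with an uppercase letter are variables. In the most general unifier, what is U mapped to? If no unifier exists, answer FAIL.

FAIL

Decompose times/2: h(h(S)) = h(h(times(times(1,B),6))),  times(times(times(6,zero),times(7,false)),times(6,Y1)) = times(B,X2).
Decompose h/1: h(S) = h(times(times(1,B),6)).
Decompose h/1: S = times(times(1,B),6).
Bind S := times(times(1,B),6); substituting into the one remaining equation that mentions S gives: h(times(times(times(times(1,B),6),R),times(2,2))) = h(times(times(X1,h(7)),times(2,2))).
Decompose times/2: times(times(6,zero),times(7,false)) = B,  times(6,Y1) = X2.
Bind B := times(times(6,zero),times(7,false)); substituting into the one remaining equation that mentions B gives: h(times(times(times(times(1,times(times(6,zero),times(7,false))),6),R),times(2,2))) = h(times(times(X1,h(7)),times(2,2))). Substituting into the earlier binding gives S := times(times(1,times(times(6,zero),times(7,false))),6).
Bind X2 := times(6,Y1); no other remaining equation mentions X2.
Decompose h/1: times(times(zero,Y1),times(times(times(zero,false),zero),M)) = times(times(zero,h(Y1)),times(U,h(false))).
Decompose times/2: times(zero,Y1) = times(zero,h(Y1)),  times(times(times(zero,false),zero),M) = times(U,h(false)).
Decompose times/2: zero = zero,  Y1 = h(Y1).
Delete trivial equation zero = zero.
Occurs check fails: Y1 occurs in h(Y1); the equation Y1 = h(Y1) has no finite solution.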